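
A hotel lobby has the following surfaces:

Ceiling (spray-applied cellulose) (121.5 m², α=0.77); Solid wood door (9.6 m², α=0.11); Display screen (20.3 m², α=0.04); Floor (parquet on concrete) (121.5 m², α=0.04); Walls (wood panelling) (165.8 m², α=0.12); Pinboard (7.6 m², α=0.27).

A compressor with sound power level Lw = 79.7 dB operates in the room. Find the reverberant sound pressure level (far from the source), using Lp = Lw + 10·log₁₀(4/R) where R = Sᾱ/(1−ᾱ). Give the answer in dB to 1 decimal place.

Σ(Sᵢαᵢ) = 121.5×0.77 + 9.6×0.11 + 20.3×0.04 + 121.5×0.04 + 165.8×0.12 + 7.6×0.27 = 122.231; total area S = 446.3 m².
ᾱ = 122.231/446.3 = 0.2739; R = Sᾱ/(1−ᾱ) = 122.231/(1−0.2739) = 168.339 m².
Lp = Lw + 10 log₁₀(4/R) = 79.7 -16.24 = 63.5 dB.

63.5 dB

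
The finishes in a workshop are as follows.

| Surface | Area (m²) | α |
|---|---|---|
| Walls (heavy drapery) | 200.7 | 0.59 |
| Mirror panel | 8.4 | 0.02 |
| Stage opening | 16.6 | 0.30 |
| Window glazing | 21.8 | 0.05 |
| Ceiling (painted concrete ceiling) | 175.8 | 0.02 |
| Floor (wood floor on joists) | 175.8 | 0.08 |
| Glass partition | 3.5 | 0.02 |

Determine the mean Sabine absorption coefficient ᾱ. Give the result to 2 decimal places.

0.24

Total surface area S = 602.6 m².
Weighted sum Σ Sα = 142.301.
ᾱ = A/S = 0.24.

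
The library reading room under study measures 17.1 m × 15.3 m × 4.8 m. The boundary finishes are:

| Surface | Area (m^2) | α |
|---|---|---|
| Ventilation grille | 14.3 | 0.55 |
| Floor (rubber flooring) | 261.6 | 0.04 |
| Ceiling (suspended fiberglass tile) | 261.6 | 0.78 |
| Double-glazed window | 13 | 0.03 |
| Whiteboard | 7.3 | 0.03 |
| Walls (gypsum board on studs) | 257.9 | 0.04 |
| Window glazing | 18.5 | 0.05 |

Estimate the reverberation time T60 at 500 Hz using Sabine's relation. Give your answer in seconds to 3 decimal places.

0.863 sec

Total absorption A = 14.3·0.55 + 261.6·0.04 + 261.6·0.78 + 13·0.03 + 7.3·0.03 + 257.9·0.04 + 18.5·0.05
  = 7.865 + 10.464 + 204.048 + 0.390 + 0.219 + 10.316 + 0.925 = 234.227 m^2 sabins.
V = 17.1·15.3·4.8 = 1255.824 m³.
RT60 = 0.161 · V / A = 0.161 × 1255.824 / 234.227 = 0.863 s.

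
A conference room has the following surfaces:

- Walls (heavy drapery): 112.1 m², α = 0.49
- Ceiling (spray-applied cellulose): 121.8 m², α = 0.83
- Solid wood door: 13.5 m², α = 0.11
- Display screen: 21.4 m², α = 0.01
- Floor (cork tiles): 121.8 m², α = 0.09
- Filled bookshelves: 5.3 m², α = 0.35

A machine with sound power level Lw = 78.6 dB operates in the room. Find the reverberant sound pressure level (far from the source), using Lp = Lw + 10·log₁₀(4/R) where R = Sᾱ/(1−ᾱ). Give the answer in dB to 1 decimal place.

59.9 dB

A = 170.539 sabins; S = 395.9 m².
ᾱ = 0.4308, so room constant R = A/(1−ᾱ) = 299.612 m².
Lp = 78.6 + 10·log₁₀(4/299.612) = 78.6 + (-18.74) = 59.9 dB.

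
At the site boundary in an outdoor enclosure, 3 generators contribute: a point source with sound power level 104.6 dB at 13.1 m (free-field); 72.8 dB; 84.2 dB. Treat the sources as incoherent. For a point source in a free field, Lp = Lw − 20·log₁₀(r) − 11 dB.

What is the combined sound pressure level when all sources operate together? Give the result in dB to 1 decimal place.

Source at 13.1 m: Lp = 104.6 − 20·log₁₀(13.1) − 11 = 71.3 dB.
Sum in the linear (power) domain: Σ 10^(Lᵢ/10) = 10^(71.3/10) + 10^(72.8/10) + 10^(84.2/10) = 2.956e+08.
Combined level = 10 log₁₀(2.956e+08) = 84.7 dB.

84.7 dB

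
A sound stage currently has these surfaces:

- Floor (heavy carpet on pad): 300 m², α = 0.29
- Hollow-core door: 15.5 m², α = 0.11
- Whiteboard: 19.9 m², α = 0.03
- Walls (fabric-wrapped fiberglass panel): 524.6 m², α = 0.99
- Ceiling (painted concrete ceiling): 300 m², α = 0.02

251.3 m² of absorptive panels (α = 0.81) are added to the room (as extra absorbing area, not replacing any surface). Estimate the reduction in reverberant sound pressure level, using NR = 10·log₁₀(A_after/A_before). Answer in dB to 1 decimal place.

Equivalent absorption area: A_before = 300*0.29 + 15.5*0.11 + 19.9*0.03 + 524.6*0.99 + 300*0.02 = 614.656 m².
Treatment contributes 251.3·0.81 = 203.553 sabins.
New total A_after = 818.209 sabins.
Reduction = 10 log₁₀(A_after/A_before) = 10 log₁₀(1.3312) = 1.2 dB.

1.2 dB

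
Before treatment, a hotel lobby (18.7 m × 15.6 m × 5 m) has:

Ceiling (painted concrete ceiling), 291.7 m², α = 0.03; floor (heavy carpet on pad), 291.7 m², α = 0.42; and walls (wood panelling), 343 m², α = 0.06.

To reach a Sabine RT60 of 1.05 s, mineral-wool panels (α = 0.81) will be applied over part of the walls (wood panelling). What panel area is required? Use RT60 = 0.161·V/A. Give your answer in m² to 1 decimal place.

Equivalent absorption area: A₁ = 291.7×0.03 + 291.7×0.42 + 343×0.06 = 151.845 m².
V = 1458.6 m³. Target absorption A₂ = 0.161 × 1458.6 / 1.05 = 223.652 sabins.
Absorption to add: 223.652 − 151.845 = 71.807 sabins.
Each m² of panel replacing the walls (wood panelling) adds (0.81 − 0.06) = 0.75 sabins.
Panel area = 71.807 / 0.75 = 95.7 m².

95.7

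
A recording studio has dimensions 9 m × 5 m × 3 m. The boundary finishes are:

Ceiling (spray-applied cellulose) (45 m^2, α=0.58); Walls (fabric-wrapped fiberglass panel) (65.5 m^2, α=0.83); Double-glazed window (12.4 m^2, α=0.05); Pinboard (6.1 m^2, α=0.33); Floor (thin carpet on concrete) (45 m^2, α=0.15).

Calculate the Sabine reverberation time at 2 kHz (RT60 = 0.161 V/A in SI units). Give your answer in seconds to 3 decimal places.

Total absorption A = 45*0.58 + 65.5*0.83 + 12.4*0.05 + 6.1*0.33 + 45*0.15
  = 26.100 + 54.365 + 0.620 + 2.013 + 6.750 = 89.848 m^2 sabins.
Volume V = 9 × 5 × 3 = 135 m³.
T = 0.161 V/A = 0.161·135/89.848 = 0.242 s.

0.242 s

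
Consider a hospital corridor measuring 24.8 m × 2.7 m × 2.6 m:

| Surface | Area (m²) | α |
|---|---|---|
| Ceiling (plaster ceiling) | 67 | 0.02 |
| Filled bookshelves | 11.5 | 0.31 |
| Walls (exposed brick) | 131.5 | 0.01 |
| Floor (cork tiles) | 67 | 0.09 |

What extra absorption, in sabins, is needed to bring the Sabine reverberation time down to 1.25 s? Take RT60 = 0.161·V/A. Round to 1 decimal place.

A₁ = Σ Sᵢαᵢ = 67*0.02 + 11.5*0.31 + 131.5*0.01 + 67*0.09 = 12.250 sabins.
Target A₂ = 0.161·174.096/1.25 = 22.424 sabins (V = 174.096 m³).
Shortfall: 22.424 − 12.250 = 10.2 sabins.

10.2 sabins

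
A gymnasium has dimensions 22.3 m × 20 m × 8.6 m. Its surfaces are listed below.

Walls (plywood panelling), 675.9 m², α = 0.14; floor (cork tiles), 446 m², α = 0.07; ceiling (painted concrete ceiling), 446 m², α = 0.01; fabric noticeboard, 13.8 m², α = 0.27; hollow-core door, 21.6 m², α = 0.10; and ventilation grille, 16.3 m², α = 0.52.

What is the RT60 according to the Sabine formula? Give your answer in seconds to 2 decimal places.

Summing Sᵢαᵢ: 94.626 + 31.220 + 4.460 + 3.726 + 2.160 + 8.476 → A = 144.668 sabins.
Room volume: 3835.6 m³.
RT60 = 0.161 · V / A = 0.161 × 3835.6 / 144.668 = 4.27 s.

4.27 s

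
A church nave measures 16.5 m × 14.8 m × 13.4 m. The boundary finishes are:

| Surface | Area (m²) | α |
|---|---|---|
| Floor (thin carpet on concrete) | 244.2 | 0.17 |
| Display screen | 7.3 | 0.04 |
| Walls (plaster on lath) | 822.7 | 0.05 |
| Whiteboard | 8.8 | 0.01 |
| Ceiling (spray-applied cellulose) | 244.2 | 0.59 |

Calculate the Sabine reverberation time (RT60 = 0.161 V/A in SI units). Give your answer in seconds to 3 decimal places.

Total absorption A = 244.2*0.17 + 7.3*0.04 + 822.7*0.05 + 8.8*0.01 + 244.2*0.59
  = 41.514 + 0.292 + 41.135 + 0.088 + 144.078 = 227.107 m² sabins.
Volume V = 16.5 × 14.8 × 13.4 = 3272.28 m³.
RT60 = 0.161 · V / A = 0.161 × 3272.28 / 227.107 = 2.320 s.

2.320 s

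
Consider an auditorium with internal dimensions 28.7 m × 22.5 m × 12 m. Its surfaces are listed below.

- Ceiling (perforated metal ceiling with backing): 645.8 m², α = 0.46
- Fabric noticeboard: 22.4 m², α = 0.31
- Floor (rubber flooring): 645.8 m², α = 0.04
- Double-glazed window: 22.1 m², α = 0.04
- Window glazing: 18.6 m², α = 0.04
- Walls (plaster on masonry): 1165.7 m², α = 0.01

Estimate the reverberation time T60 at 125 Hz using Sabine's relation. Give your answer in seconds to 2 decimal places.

Summing Sᵢαᵢ: 297.068 + 6.944 + 25.832 + 0.884 + 0.744 + 11.657 → A = 343.129 sabins.
Room volume: 7749 m³.
RT60 = 0.161 · V / A = 0.161 × 7749 / 343.129 = 3.64 s.

3.64 sec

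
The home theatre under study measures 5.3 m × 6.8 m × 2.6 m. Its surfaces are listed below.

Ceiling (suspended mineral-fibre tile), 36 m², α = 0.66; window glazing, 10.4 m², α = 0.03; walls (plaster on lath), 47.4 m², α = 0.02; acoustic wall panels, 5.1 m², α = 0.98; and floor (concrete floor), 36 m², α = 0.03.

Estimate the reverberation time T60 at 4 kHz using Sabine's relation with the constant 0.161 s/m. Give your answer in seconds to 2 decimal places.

0.49 seconds

Summing Sᵢαᵢ: 23.760 + 0.312 + 0.948 + 4.998 + 1.080 → A = 31.098 sabins.
Room volume: 93.704 m³.
T = 0.161 V/A = 0.161·93.704/31.098 = 0.49 s.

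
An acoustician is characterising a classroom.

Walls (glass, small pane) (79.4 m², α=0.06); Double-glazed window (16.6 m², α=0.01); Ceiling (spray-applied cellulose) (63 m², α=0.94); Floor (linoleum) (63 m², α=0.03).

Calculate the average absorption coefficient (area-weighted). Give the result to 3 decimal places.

0.297

Total surface area S = 222.0 m².
Weighted sum Σ Sα = 66.040.
ᾱ = 66.040 / 222.0 = 0.297.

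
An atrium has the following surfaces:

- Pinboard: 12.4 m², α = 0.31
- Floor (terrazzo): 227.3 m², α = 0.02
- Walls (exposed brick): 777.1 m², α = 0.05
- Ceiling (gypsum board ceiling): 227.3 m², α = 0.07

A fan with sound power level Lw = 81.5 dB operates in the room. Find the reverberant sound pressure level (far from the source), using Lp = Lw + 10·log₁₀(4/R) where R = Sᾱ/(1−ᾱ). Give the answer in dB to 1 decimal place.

69.3 dB

Σ(Sᵢαᵢ) = 12.4×0.31 + 227.3×0.02 + 777.1×0.05 + 227.3×0.07 = 63.156; total area S = 1244.1 m².
ᾱ = 63.156/1244.1 = 0.0508; R = Sᾱ/(1−ᾱ) = 63.156/(1−0.0508) = 66.536 m².
Lp = 81.5 + 10·log₁₀(4/66.536) = 81.5 + (-12.21) = 69.3 dB.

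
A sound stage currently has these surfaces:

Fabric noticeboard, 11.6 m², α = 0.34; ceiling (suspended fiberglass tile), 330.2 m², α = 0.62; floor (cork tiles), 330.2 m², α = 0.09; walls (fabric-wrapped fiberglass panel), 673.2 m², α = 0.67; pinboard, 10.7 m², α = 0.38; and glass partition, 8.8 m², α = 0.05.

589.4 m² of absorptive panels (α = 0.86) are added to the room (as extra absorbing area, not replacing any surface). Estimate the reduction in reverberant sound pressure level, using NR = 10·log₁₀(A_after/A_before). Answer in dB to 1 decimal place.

A_before = Σ Sᵢαᵢ = 11.6×0.34 + 330.2×0.62 + 330.2×0.09 + 673.2×0.67 + 10.7×0.38 + 8.8×0.05 = 693.936 sabins.
Treatment contributes 589.4·0.86 = 506.884 sabins.
New total A_after = 1200.820 sabins.
Reduction = 10 log₁₀(A_after/A_before) = 10 log₁₀(1.7304) = 2.4 dB.

2.4 dB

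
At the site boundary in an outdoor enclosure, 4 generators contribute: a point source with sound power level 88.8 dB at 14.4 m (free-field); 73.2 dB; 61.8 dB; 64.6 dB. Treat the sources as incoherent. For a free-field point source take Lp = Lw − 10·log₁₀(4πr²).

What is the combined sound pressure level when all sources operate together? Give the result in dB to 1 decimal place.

74.1 dB

Source at 14.4 m: Lp = 88.8 − 10·log₁₀(4π·14.4²) = 88.8 − 10·log₁₀(2605.763) = 54.6 dB.
Converting to relative power and adding: 10^(54.6/10) + 10^(73.2/10) + 10^(61.8/10) + 10^(64.6/10) = 2.558e+07.
L_total = 10·log₁₀(2.558e+07) = 74.1 dB.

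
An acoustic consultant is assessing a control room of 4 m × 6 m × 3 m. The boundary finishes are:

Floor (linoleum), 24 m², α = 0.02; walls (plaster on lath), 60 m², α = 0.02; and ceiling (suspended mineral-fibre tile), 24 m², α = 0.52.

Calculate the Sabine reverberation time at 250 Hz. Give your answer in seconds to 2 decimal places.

Summing Sᵢαᵢ: 0.480 + 1.200 + 12.480 → A = 14.160 sabins.
Room volume: 72 m³.
RT60 = 0.161 · V / A = 0.161 × 72 / 14.160 = 0.82 s.

0.82 s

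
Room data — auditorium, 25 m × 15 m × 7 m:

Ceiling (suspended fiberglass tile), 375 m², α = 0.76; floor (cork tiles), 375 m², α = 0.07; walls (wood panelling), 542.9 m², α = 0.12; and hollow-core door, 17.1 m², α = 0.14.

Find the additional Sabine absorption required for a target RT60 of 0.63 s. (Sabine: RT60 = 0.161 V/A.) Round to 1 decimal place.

Summing Sᵢαᵢ: 285.000 + 26.250 + 65.148 + 2.394 → A₁ = 378.792 sabins.
V = 2625 m³. Required absorption A₂ = 0.161 × 2625 / 0.63 = 670.833 sabins.
ΔA = A₂ − A₁ = 670.833 − 378.792 = 292.0 sabins.

292.0 sabins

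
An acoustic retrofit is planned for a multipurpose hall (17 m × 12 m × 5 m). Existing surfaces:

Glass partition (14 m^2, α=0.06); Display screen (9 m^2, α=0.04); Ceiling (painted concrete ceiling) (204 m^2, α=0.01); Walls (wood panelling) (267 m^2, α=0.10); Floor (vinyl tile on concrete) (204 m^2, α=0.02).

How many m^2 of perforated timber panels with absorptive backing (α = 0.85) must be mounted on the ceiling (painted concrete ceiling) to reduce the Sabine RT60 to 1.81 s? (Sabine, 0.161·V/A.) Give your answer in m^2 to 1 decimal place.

67.5

A₁ = Σ Sᵢαᵢ = 14·0.06 + 9·0.04 + 204·0.01 + 267·0.10 + 204·0.02 = 34.020 sabins.
V = 1020 m³. Target absorption A₂ = 0.161 × 1020 / 1.81 = 90.729 sabins.
Absorption to add: 90.729 − 34.020 = 56.709 sabins.
Net gain per m^2: Δα = 0.85 − 0.01 = 0.84.
Area = ΔA/Δα = 56.709/0.84 = 67.5 m^2.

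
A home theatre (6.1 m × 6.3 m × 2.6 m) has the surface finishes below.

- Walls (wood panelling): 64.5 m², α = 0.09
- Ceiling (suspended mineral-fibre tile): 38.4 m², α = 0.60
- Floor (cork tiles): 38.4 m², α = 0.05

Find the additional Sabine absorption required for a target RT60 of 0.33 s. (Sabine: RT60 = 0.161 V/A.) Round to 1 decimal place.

Summing Sᵢαᵢ: 5.805 + 23.040 + 1.920 → A₁ = 30.765 sabins.
Target A₂ = 0.161·99.918/0.33 = 48.748 sabins (V = 99.918 m³).
Shortfall: 48.748 − 30.765 = 18.0 sabins.

18.0 sabins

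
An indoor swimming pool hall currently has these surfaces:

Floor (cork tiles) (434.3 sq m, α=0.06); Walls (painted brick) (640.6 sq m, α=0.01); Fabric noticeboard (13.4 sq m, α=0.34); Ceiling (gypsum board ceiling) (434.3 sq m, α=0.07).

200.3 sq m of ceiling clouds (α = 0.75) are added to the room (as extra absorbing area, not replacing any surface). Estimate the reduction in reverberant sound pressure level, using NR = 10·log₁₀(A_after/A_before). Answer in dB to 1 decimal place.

5.1 dB

A_before = Σ Sᵢαᵢ = 434.3*0.06 + 640.6*0.01 + 13.4*0.34 + 434.3*0.07 = 67.421 sabins.
Added absorption = 200.3 × 0.75 = 150.225 sabins.
A_after = 67.421 + 150.225 = 217.646 sabins.
NR = 10·log₁₀(217.646/67.421) = 5.1 dB.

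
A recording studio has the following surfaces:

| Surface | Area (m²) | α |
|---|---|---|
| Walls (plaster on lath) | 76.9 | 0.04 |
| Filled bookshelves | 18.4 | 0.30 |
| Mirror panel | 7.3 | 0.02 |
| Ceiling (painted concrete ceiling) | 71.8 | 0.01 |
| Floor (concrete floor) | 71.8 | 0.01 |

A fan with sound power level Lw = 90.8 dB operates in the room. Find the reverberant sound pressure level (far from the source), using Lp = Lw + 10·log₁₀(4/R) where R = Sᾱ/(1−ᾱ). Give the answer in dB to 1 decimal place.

Σ(Sᵢαᵢ) = 76.9·0.04 + 18.4·0.30 + 7.3·0.02 + 71.8·0.01 + 71.8·0.01 = 10.178; total area S = 246.2 m².
ᾱ = 0.0413, so room constant R = A/(1−ᾱ) = 10.616 m².
Lp = Lw + 10 log₁₀(4/R) = 90.8 -4.24 = 86.6 dB.

86.6 dB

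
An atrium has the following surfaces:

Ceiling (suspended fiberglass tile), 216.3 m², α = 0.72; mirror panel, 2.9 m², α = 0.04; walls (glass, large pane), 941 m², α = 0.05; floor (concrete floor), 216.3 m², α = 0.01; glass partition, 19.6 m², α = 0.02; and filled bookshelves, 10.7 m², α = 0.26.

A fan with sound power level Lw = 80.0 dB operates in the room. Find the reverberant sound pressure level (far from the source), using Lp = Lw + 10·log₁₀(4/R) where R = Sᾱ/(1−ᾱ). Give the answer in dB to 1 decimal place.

Σ(Sᵢαᵢ) = 216.3×0.72 + 2.9×0.04 + 941×0.05 + 216.3×0.01 + 19.6×0.02 + 10.7×0.26 = 208.239; total area S = 1406.8 m².
ᾱ = 208.239/1406.8 = 0.1480; R = Sᾱ/(1−ᾱ) = 208.239/(1−0.1480) = 244.412 m².
Lp = 80.0 + 10·log₁₀(4/244.412) = 80.0 + (-17.86) = 62.1 dB.

62.1 dB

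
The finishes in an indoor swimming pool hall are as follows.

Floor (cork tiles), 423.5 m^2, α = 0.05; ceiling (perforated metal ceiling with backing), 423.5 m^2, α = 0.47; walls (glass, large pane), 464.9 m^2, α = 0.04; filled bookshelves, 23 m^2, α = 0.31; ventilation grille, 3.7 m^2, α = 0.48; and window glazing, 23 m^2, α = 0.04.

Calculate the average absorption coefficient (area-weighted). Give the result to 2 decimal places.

Total surface area S = 1361.6 m^2.
Σ(Sᵢαᵢ) = 423.5×0.05 + 423.5×0.47 + 464.9×0.04 + 23×0.31 + 3.7×0.48 + 23×0.04 = 248.642.
ᾱ = 248.642 / 1361.6 = 0.18.

0.18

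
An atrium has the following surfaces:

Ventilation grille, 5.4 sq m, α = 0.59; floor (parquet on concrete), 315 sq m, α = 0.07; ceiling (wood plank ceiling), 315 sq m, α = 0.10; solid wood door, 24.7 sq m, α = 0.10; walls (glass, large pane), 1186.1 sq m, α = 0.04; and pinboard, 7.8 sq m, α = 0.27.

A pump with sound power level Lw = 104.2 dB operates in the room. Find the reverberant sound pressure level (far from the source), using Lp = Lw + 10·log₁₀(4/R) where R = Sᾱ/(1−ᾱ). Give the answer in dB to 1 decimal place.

A = 108.756 sabins; S = 1854.0 sq m.
ᾱ = 0.0587, so room constant R = A/(1−ᾱ) = 115.538 sq m.
Lp = Lw + 10 log₁₀(4/R) = 104.2 -14.61 = 89.6 dB.

89.6 dB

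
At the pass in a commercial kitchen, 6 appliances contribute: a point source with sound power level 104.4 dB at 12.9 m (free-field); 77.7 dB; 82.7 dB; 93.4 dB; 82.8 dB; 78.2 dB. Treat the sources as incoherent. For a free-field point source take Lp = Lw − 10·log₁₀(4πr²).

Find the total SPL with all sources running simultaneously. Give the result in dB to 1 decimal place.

94.3 dB

Source at 12.9 m: Lp = 104.4 − 10·log₁₀(4π·12.9²) = 104.4 − 10·log₁₀(2091.170) = 71.2 dB.
Converting to relative power and adding: 10^(71.2/10) + 10^(77.7/10) + 10^(82.7/10) + 10^(93.4/10) + 10^(82.8/10) + 10^(78.2/10) = 2.703e+09.
L_total = 10·log₁₀(2.703e+09) = 94.3 dB.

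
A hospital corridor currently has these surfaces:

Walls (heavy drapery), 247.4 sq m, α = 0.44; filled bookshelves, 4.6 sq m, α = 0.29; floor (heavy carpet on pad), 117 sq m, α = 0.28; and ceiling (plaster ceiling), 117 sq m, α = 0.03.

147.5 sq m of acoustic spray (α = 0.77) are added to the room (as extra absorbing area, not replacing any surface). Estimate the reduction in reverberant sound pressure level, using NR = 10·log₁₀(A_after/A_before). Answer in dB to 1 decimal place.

Total absorption A_before = 247.4×0.44 + 4.6×0.29 + 117×0.28 + 117×0.03
  = 108.856 + 1.334 + 32.760 + 3.510 = 146.460 sq m sabins.
Treatment contributes 147.5·0.77 = 113.575 sabins.
New total A_after = 260.035 sabins.
NR = 10·log₁₀(260.035/146.460) = 2.5 dB.

2.5 dB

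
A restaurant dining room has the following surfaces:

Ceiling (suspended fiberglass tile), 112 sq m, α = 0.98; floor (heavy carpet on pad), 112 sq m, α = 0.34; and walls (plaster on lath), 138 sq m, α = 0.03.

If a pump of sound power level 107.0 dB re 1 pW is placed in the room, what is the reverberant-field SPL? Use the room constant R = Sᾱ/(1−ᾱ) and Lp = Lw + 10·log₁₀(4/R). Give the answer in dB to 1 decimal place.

88.8 dB

A = 151.980 sabins; S = 362.0 sq m.
ᾱ = 0.4198, so room constant R = A/(1−ᾱ) = 261.944 sq m.
Lp = 107.0 + 10·log₁₀(4/261.944) = 107.0 + (-18.16) = 88.8 dB.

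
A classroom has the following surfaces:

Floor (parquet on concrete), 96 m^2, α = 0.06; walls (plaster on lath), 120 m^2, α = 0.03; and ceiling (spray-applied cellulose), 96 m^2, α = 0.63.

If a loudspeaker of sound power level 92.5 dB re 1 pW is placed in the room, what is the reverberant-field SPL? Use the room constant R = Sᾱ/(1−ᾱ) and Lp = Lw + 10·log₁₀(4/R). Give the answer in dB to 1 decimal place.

79.0 dB

Σ(Sᵢαᵢ) = 96×0.06 + 120×0.03 + 96×0.63 = 69.840; total area S = 312.0 m^2.
ᾱ = 69.840/312.0 = 0.2238; R = Sᾱ/(1−ᾱ) = 69.840/(1−0.2238) = 89.977 m^2.
Lp = 92.5 + 10·log₁₀(4/89.977) = 92.5 + (-13.52) = 79.0 dB.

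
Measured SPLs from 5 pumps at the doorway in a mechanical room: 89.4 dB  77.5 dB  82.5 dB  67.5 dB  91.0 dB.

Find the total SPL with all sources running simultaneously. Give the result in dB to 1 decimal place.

93.7 dB

Σ 10^(Lᵢ/10) = 2.37e+09.
Back to dB: 10·log₁₀ Σ = 93.7 dB.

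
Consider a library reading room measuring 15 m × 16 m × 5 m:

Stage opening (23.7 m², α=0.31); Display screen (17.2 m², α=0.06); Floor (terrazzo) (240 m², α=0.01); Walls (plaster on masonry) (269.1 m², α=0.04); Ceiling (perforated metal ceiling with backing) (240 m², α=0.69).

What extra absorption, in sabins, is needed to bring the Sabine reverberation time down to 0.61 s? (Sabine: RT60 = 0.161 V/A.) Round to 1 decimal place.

Total absorption A₁ = 23.7·0.31 + 17.2·0.06 + 240·0.01 + 269.1·0.04 + 240·0.69
  = 7.347 + 1.032 + 2.400 + 10.764 + 165.600 = 187.143 m² sabins.
For T = 0.61 s, need A₂ = 0.161·V/T = 0.161·1200/0.61 = 316.721 sabins.
Additional absorption ΔA = 316.721 − 187.143 = 129.6 sabins.

129.6 sabins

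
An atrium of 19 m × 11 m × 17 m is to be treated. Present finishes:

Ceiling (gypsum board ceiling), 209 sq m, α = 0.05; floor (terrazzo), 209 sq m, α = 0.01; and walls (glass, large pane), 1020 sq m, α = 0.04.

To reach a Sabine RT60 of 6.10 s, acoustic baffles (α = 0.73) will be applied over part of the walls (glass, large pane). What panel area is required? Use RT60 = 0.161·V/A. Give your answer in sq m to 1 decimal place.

A₁ = Σ Sᵢαᵢ = 209*0.05 + 209*0.01 + 1020*0.04 = 53.340 sabins.
V = 3553 m³. Target absorption A₂ = 0.161 × 3553 / 6.10 = 93.776 sabins.
Absorption to add: 93.776 − 53.340 = 40.436 sabins.
Each sq m of panel replacing the walls (glass, large pane) adds (0.73 − 0.04) = 0.69 sabins.
Panel area = 40.436 / 0.69 = 58.6 sq m.

58.6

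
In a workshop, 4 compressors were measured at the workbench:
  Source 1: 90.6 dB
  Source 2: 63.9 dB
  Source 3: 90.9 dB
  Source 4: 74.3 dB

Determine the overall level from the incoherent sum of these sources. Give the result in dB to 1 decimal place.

Converting to relative power and adding: 10^(90.6/10) + 10^(63.9/10) + 10^(90.9/10) + 10^(74.3/10) = 2.408e+09.
Back to dB: 10·log₁₀ Σ = 93.8 dB.

93.8 dB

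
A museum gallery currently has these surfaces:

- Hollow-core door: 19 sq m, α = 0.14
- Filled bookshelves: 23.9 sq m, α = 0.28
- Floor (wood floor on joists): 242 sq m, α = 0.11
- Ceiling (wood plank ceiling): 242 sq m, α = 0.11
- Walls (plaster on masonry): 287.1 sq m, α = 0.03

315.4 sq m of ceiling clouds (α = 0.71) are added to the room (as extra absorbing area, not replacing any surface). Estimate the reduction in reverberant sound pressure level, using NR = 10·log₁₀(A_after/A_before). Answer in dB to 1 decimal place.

Summing Sᵢαᵢ: 2.660 + 6.692 + 26.620 + 26.620 + 8.613 → A_before = 71.205 sabins.
Treatment contributes 315.4·0.71 = 223.934 sabins.
New total A_after = 295.139 sabins.
NR = 10·log₁₀(295.139/71.205) = 6.2 dB.

6.2 dB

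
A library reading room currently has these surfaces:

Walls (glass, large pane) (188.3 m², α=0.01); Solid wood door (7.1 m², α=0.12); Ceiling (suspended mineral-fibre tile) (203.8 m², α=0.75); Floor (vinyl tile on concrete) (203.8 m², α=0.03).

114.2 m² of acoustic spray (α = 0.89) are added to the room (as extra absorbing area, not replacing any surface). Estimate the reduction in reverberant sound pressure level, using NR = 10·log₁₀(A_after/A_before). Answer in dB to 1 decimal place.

Total absorption A_before = 188.3×0.01 + 7.1×0.12 + 203.8×0.75 + 203.8×0.03
  = 1.883 + 0.852 + 152.850 + 6.114 = 161.699 m² sabins.
Treatment contributes 114.2·0.89 = 101.638 sabins.
A_after = 161.699 + 101.638 = 263.337 sabins.
NR = 10·log₁₀(263.337/161.699) = 2.1 dB.

2.1 dB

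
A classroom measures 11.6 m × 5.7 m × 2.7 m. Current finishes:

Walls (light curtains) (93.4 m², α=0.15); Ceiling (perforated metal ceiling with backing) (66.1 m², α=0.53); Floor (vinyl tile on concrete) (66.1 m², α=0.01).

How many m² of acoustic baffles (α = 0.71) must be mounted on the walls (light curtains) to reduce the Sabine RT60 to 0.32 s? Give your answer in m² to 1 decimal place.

71.6

A₁ = Σ Sᵢαᵢ = 93.4×0.15 + 66.1×0.53 + 66.1×0.01 = 49.704 sabins.
Required A₂ = 0.161·178.524/0.32 = 89.820 sabins.
ΔA needed = 89.820 − 49.704 = 40.116 sabins.
Net gain per m²: Δα = 0.71 − 0.15 = 0.56.
Area = ΔA/Δα = 40.116/0.56 = 71.6 m².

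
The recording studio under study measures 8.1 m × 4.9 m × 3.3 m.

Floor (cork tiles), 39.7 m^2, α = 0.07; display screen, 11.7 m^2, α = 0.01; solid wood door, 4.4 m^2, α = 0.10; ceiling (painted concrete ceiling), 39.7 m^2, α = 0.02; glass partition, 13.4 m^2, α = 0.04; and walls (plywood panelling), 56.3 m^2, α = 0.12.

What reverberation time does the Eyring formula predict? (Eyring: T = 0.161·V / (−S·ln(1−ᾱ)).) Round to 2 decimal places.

1.78 sec

S = Σ Sᵢ = 165.2 m^2.
Σ(Sᵢαᵢ) = 39.7·0.07 + 11.7·0.01 + 4.4·0.10 + 39.7·0.02 + 13.4·0.04 + 56.3·0.12 = 11.422.
ᾱ = 11.422 / 165.2 = 0.0691.
Eyring denominator: −S ln(1−ᾱ) = 11.829.
V = 8.1 × 4.9 × 3.3 = 130.977 m³.
RT60 = 0.161 × 130.977 / 11.829 = 1.78 s.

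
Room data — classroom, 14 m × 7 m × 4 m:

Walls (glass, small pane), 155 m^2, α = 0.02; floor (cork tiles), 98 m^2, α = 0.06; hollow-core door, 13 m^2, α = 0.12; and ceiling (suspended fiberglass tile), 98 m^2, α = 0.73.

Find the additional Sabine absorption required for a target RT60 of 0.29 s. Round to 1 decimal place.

135.5 sabins

Summing Sᵢαᵢ: 3.100 + 5.880 + 1.560 + 71.540 → A₁ = 82.080 sabins.
For T = 0.29 s, need A₂ = 0.161·V/T = 0.161·392/0.29 = 217.628 sabins.
Additional absorption ΔA = 217.628 − 82.080 = 135.5 sabins.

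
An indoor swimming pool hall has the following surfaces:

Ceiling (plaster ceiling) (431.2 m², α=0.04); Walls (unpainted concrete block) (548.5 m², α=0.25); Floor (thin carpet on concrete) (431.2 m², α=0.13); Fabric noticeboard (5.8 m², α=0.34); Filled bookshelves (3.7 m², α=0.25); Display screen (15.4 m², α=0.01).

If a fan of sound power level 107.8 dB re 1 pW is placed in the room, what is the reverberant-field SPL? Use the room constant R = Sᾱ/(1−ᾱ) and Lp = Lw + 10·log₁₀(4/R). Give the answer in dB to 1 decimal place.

Σ(Sᵢαᵢ) = 431.2×0.04 + 548.5×0.25 + 431.2×0.13 + 5.8×0.34 + 3.7×0.25 + 15.4×0.01 = 213.480; total area S = 1435.8 m².
ᾱ = 0.1487, so room constant R = A/(1−ᾱ) = 250.769 m².
Lp = 107.8 + 10·log₁₀(4/250.769) = 107.8 + (-17.97) = 89.8 dB.

89.8 dB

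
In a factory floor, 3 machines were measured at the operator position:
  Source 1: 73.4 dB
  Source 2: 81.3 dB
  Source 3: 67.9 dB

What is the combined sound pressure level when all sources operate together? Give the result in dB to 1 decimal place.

82.1 dB

Converting to relative power and adding: 10^(73.4/10) + 10^(81.3/10) + 10^(67.9/10) = 1.629e+08.
Combined level = 10 log₁₀(1.629e+08) = 82.1 dB.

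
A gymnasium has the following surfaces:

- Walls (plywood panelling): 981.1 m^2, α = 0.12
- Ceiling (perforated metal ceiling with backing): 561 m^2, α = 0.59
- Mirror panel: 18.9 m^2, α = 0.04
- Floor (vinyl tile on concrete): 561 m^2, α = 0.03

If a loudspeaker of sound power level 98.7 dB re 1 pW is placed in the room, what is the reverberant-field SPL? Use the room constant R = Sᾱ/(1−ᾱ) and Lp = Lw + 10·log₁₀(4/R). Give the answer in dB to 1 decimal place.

77.0 dB

Σ(Sᵢαᵢ) = 981.1·0.12 + 561·0.59 + 18.9·0.04 + 561·0.03 = 466.308; total area S = 2122.0 m^2.
ᾱ = 466.308/2122.0 = 0.2197; R = Sᾱ/(1−ᾱ) = 466.308/(1−0.2197) = 597.601 m^2.
Lp = 98.7 + 10·log₁₀(4/597.601) = 98.7 + (-21.74) = 77.0 dB.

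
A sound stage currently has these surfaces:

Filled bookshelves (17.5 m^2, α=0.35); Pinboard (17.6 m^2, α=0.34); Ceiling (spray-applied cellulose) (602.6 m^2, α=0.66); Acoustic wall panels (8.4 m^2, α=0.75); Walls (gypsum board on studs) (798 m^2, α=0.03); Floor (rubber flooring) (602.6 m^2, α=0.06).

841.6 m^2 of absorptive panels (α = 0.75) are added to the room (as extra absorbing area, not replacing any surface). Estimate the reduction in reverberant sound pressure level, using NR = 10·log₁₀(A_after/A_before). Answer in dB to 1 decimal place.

A_before = Σ Sᵢαᵢ = 17.5·0.35 + 17.6·0.34 + 602.6·0.66 + 8.4·0.75 + 798·0.03 + 602.6·0.06 = 476.221 sabins.
Treatment contributes 841.6·0.75 = 631.200 sabins.
A_after = 476.221 + 631.200 = 1107.421 sabins.
NR = 10·log₁₀(1107.421/476.221) = 3.7 dB.

3.7 dB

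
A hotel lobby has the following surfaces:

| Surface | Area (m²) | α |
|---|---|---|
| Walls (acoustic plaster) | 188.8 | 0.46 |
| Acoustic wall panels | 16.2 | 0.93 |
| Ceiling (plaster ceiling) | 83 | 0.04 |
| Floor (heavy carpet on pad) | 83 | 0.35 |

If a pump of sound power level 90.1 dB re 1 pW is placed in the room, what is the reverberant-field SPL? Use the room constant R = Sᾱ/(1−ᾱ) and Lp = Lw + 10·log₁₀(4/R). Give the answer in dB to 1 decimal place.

72.9 dB

Σ(Sᵢαᵢ) = 188.8·0.46 + 16.2·0.93 + 83·0.04 + 83·0.35 = 134.284; total area S = 371.0 m².
ᾱ = 0.3620, so room constant R = A/(1−ᾱ) = 210.476 m².
Lp = Lw + 10 log₁₀(4/R) = 90.1 -17.21 = 72.9 dB.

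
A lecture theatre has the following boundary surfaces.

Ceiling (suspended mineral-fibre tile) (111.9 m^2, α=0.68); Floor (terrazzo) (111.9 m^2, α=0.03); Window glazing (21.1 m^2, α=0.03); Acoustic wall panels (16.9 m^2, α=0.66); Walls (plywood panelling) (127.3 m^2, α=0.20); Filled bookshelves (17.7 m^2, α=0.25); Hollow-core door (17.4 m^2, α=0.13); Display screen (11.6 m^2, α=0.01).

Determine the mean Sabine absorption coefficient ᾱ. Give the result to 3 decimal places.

0.283

S = Σ Sᵢ = 111.9 + 111.9 + 21.1 + 16.9 + 127.3 + 17.7 + 17.4 + 11.6 = 435.8 m^2.
Σ(Sᵢαᵢ) = 111.9×0.68 + 111.9×0.03 + 21.1×0.03 + 16.9×0.66 + 127.3×0.20 + 17.7×0.25 + 17.4×0.13 + 11.6×0.01 = 123.499.
ᾱ = A/S = 0.283.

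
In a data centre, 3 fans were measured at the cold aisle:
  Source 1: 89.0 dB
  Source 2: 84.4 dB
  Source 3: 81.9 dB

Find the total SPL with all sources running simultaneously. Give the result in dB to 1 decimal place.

90.9 dB

Σ 10^(Lᵢ/10) = 1.225e+09.
Combined level = 10 log₁₀(1.225e+09) = 90.9 dB.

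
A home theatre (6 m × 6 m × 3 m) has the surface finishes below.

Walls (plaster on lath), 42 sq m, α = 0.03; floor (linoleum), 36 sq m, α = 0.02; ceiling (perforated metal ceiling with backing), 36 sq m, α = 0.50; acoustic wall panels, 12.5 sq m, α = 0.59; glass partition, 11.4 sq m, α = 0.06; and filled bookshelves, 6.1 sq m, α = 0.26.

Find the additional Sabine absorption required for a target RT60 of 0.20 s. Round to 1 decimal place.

Total absorption A₁ = 42×0.03 + 36×0.02 + 36×0.50 + 12.5×0.59 + 11.4×0.06 + 6.1×0.26
  = 1.260 + 0.720 + 18.000 + 7.375 + 0.684 + 1.586 = 29.625 sq m sabins.
For T = 0.20 s, need A₂ = 0.161·V/T = 0.161·108/0.20 = 86.940 sabins.
ΔA = A₂ − A₁ = 86.940 − 29.625 = 57.3 sabins.

57.3 sabins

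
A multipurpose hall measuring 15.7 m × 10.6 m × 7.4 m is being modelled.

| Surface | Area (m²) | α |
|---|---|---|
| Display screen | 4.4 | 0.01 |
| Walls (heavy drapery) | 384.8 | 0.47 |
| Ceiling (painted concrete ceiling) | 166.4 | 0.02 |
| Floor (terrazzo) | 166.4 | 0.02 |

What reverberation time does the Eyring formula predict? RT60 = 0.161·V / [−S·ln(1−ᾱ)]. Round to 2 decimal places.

S = Σ Sᵢ = 722.0 m².
Σ(Sᵢαᵢ) = 4.4·0.01 + 384.8·0.47 + 166.4·0.02 + 166.4·0.02 = 187.556.
ᾱ = 187.556 / 722.0 = 0.2598.
Eyring denominator: −S ln(1−ᾱ) = 217.203.
V = 15.7 × 10.6 × 7.4 = 1231.508 m³.
RT60 = 0.161 × 1231.508 / 217.203 = 0.91 s.

0.91 s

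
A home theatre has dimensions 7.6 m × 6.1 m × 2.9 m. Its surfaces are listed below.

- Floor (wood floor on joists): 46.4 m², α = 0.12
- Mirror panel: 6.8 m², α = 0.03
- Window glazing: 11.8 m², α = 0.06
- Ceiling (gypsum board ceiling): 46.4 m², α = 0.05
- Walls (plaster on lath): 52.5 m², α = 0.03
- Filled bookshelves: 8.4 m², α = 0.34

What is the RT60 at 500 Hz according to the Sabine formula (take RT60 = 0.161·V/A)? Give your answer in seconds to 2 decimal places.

A = Σ Sᵢαᵢ = 46.4*0.12 + 6.8*0.03 + 11.8*0.06 + 46.4*0.05 + 52.5*0.03 + 8.4*0.34 = 13.231 sabins.
V = 7.6·6.1·2.9 = 134.444 m³.
Sabine: RT60 = 0.161 × 134.444 / 13.231 = 1.64 s.

1.64 seconds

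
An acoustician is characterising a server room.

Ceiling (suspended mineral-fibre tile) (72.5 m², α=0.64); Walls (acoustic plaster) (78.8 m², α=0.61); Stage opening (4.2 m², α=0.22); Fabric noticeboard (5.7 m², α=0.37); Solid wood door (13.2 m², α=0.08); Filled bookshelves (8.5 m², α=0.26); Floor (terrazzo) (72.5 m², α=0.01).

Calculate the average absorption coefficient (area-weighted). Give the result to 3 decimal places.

S = Σ Sᵢ = 72.5 + 78.8 + 4.2 + 5.7 + 13.2 + 8.5 + 72.5 = 255.4 m².
Σ(Sᵢαᵢ) = 72.5*0.64 + 78.8*0.61 + 4.2*0.22 + 5.7*0.37 + 13.2*0.08 + 8.5*0.26 + 72.5*0.01 = 101.492.
ᾱ = 101.492 / 255.4 = 0.397.

0.397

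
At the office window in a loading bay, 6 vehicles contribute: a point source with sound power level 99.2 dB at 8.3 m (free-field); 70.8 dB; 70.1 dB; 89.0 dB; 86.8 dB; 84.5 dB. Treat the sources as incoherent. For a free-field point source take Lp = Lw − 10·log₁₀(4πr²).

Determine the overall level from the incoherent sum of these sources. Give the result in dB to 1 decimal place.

Source at 8.3 m: Lp = 99.2 − 10·log₁₀(4π·8.3²) = 99.2 − 10·log₁₀(865.697) = 69.8 dB.
Σ 10^(Lᵢ/10) = 1.587e+09.
Back to dB: 10·log₁₀ Σ = 92.0 dB.

92.0 dB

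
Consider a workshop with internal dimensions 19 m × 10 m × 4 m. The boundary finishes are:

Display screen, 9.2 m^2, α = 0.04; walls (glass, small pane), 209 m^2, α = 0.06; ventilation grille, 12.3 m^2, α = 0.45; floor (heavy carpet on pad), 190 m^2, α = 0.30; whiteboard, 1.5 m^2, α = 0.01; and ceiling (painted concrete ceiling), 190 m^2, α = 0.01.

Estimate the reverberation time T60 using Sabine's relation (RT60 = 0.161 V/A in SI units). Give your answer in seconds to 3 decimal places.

1.582 s

Summing Sᵢαᵢ: 0.368 + 12.540 + 5.535 + 57.000 + 0.015 + 1.900 → A = 77.358 sabins.
Volume V = 19 × 10 × 4 = 760 m³.
Sabine: RT60 = 0.161 × 760 / 77.358 = 1.582 s.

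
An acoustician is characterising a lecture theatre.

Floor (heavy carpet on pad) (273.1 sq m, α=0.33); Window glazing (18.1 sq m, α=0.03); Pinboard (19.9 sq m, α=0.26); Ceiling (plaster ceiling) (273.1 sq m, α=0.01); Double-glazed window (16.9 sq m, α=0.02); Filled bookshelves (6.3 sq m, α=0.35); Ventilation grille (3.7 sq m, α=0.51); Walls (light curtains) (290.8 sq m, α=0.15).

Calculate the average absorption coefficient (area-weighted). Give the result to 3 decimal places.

0.163

Total surface area S = 901.9 sq m.
Σ(Sᵢαᵢ) = 273.1·0.33 + 18.1·0.03 + 19.9·0.26 + 273.1·0.01 + 16.9·0.02 + 6.3·0.35 + 3.7·0.51 + 290.8·0.15 = 146.621.
ᾱ = 146.621 / 901.9 = 0.163.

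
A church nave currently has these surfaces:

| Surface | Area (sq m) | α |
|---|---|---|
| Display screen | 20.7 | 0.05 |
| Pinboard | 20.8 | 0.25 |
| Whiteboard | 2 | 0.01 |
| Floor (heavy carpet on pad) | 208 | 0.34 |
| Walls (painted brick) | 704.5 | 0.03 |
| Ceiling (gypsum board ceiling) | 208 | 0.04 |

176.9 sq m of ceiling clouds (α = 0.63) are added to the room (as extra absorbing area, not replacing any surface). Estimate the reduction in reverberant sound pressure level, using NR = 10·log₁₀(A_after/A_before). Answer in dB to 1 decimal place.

Summing Sᵢαᵢ: 1.035 + 5.200 + 0.020 + 70.720 + 21.135 + 8.320 → A_before = 106.430 sabins.
Added absorption = 176.9 × 0.63 = 111.447 sabins.
A_after = 106.430 + 111.447 = 217.877 sabins.
Reduction = 10 log₁₀(A_after/A_before) = 10 log₁₀(2.0471) = 3.1 dB.

3.1 dB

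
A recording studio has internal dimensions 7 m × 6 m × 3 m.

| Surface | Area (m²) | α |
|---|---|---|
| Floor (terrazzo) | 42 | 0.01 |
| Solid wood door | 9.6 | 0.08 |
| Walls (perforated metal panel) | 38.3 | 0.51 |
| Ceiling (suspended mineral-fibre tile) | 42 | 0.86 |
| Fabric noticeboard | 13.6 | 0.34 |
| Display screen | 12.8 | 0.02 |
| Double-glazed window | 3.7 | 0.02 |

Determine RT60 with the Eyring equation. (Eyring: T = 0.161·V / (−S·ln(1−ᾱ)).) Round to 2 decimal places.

Total surface area S = 42 + 9.6 + 38.3 + 42 + 13.6 + 12.8 + 3.7 = 162.0 m².
Σ(Sᵢαᵢ) = 42×0.01 + 9.6×0.08 + 38.3×0.51 + 42×0.86 + 13.6×0.34 + 12.8×0.02 + 3.7×0.02 = 61.795.
Mean coefficient ᾱ = A/S = 0.3815.
−S·ln(1−ᾱ) = −162.0 × ln(1 − 0.3815) = 77.834.
V = 7 × 6 × 3 = 126 m³.
T = 0.161·V/[−S·ln(1−ᾱ)] = 0.161·126/77.834 = 0.26 s.

0.26 sec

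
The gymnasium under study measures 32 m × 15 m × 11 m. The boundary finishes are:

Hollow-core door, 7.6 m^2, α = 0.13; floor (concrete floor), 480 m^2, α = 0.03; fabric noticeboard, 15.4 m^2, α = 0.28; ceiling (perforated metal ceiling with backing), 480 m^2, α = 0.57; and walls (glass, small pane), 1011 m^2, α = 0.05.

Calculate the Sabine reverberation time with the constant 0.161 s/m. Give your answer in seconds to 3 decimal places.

2.472 sec

Equivalent absorption area: A = 7.6×0.13 + 480×0.03 + 15.4×0.28 + 480×0.57 + 1011×0.05 = 343.850 m^2.
Volume V = 32 × 15 × 11 = 5280 m³.
RT60 = 0.161 · V / A = 0.161 × 5280 / 343.850 = 2.472 s.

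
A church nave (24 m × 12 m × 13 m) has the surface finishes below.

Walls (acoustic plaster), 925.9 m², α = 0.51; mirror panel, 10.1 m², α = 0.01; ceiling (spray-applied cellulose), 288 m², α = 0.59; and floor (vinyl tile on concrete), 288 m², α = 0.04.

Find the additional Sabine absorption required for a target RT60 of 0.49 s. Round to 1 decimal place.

576.4 sabins

Equivalent absorption area: A₁ = 925.9*0.51 + 10.1*0.01 + 288*0.59 + 288*0.04 = 653.750 m².
For T = 0.49 s, need A₂ = 0.161·V/T = 0.161·3744/0.49 = 1230.171 sabins.
Additional absorption ΔA = 1230.171 − 653.750 = 576.4 sabins.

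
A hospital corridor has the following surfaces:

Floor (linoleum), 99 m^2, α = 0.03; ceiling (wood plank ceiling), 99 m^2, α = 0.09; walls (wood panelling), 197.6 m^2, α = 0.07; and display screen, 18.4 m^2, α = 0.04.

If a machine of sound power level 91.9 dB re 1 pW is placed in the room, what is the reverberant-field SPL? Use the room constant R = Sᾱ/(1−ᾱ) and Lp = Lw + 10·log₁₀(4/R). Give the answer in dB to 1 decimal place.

Σ(Sᵢαᵢ) = 99·0.03 + 99·0.09 + 197.6·0.07 + 18.4·0.04 = 26.448; total area S = 414.0 m^2.
ᾱ = 26.448/414.0 = 0.0639; R = Sᾱ/(1−ᾱ) = 26.448/(1−0.0639) = 28.253 m^2.
Lp = 91.9 + 10·log₁₀(4/28.253) = 91.9 + (-8.49) = 83.4 dB.

83.4 dB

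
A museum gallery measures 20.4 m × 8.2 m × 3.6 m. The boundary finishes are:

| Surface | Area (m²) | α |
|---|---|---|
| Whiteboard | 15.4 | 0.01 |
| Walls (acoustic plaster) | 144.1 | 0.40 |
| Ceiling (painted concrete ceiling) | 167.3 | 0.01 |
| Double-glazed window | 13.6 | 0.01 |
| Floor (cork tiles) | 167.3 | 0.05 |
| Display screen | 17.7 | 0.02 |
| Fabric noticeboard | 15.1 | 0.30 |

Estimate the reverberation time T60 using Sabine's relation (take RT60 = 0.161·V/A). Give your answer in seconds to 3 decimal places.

1.331 s

Summing Sᵢαᵢ: 0.154 + 57.640 + 1.673 + 0.136 + 8.365 + 0.354 + 4.530 → A = 72.852 sabins.
Room volume: 602.208 m³.
Sabine: RT60 = 0.161 × 602.208 / 72.852 = 1.331 s.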